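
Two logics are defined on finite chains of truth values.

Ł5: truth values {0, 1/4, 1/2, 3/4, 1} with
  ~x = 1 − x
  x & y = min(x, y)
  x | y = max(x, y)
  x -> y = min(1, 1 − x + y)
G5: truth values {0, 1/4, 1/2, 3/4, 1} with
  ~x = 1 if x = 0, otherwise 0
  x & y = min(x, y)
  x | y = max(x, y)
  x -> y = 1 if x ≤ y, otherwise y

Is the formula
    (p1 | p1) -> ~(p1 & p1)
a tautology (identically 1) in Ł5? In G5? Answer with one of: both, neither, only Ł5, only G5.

In Ł5: at p1 = 3/4 the value is 1/2 — not a tautology.
In G5: at p1 = 1/4 the value is 0 — not a tautology.

neither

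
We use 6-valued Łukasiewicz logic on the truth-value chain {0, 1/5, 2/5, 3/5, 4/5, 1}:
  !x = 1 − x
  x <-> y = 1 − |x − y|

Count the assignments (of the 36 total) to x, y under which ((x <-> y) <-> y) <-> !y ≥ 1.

5

value 1: 5 assignments (counts)
value 4/5: 9 assignments
value 3/5: 9 assignments
value 2/5: 7 assignments
value 1/5: 4 assignments
value 0: 2 assignments
So 5 of the 36 assignments meet the threshold.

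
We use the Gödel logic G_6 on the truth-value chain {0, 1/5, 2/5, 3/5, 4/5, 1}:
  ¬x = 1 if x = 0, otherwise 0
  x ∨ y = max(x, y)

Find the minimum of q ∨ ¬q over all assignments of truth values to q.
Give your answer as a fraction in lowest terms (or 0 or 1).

Take q = 1/5:
¬q = ¬1/5 = 0
q ∨ ¬q = 1/5 ∨ 0 = 1/5
No assignment yields a value below 1/5, so this is the minimum.

1/5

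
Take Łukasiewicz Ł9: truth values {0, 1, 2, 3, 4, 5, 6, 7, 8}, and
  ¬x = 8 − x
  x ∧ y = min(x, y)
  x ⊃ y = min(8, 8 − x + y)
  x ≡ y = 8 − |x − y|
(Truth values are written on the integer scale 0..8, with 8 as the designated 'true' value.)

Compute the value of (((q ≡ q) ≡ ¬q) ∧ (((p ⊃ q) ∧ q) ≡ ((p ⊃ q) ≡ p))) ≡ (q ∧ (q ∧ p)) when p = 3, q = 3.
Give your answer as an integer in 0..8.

q ≡ q = 3 ≡ 3 = 8
¬q = ¬3 = 5
(q ≡ q) ≡ ¬q = 8 ≡ 5 = 5
p ⊃ q = 3 ⊃ 3 = 8
(p ⊃ q) ∧ q = 8 ∧ 3 = 3
p ⊃ q = 3 ⊃ 3 = 8
(p ⊃ q) ≡ p = 8 ≡ 3 = 3
((p ⊃ q) ∧ q) ≡ ((p ⊃ q) ≡ p) = 3 ≡ 3 = 8
((q ≡ q) ≡ ¬q) ∧ (((p ⊃ q) ∧ q) ≡ ((p ⊃ q) ≡ p)) = 5 ∧ 8 = 5
q ∧ p = 3 ∧ 3 = 3
q ∧ (q ∧ p) = 3 ∧ 3 = 3
(((q ≡ q) ≡ ¬q) ∧ (((p ⊃ q) ∧ q) ≡ ((p ⊃ q) ≡ p))) ≡ (q ∧ (q ∧ p)) = 5 ≡ 3 = 6

6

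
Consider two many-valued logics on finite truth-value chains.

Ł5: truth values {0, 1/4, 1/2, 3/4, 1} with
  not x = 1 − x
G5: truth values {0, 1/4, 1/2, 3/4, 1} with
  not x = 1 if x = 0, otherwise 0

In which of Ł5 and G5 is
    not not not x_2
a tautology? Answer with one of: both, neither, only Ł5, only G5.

In Ł5: at x_2 = 1/4 the value is 3/4 — not a tautology.
In G5: at x_2 = 1/4 the value is 0 — not a tautology.

neither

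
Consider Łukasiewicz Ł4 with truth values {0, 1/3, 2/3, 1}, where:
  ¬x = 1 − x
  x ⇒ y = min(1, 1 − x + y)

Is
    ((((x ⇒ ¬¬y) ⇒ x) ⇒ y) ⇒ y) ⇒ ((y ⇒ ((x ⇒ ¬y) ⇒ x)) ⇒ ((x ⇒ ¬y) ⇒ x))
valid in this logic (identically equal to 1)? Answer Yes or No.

Counterexample: take x = 1/3, y = 0.
¬y = ¬0 = 1
¬¬y = ¬1 = 0
x ⇒ ¬¬y = 1/3 ⇒ 0 = 2/3
(x ⇒ ¬¬y) ⇒ x = 2/3 ⇒ 1/3 = 2/3
((x ⇒ ¬¬y) ⇒ x) ⇒ y = 2/3 ⇒ 0 = 1/3
(((x ⇒ ¬¬y) ⇒ x) ⇒ y) ⇒ y = 1/3 ⇒ 0 = 2/3
¬y = ¬0 = 1
x ⇒ ¬y = 1/3 ⇒ 1 = 1
(x ⇒ ¬y) ⇒ x = 1 ⇒ 1/3 = 1/3
y ⇒ ((x ⇒ ¬y) ⇒ x) = 0 ⇒ 1/3 = 1
¬y = ¬0 = 1
x ⇒ ¬y = 1/3 ⇒ 1 = 1
(x ⇒ ¬y) ⇒ x = 1 ⇒ 1/3 = 1/3
(y ⇒ ((x ⇒ ¬y) ⇒ x)) ⇒ ((x ⇒ ¬y) ⇒ x) = 1 ⇒ 1/3 = 1/3
((((x ⇒ ¬¬y) ⇒ x) ⇒ y) ⇒ y) ⇒ ((y ⇒ ((x ⇒ ¬y) ⇒ x)) ⇒ ((x ⇒ ¬y) ⇒ x)) = 2/3 ⇒ 1/3 = 2/3
This gives 2/3 ≠ 1.

No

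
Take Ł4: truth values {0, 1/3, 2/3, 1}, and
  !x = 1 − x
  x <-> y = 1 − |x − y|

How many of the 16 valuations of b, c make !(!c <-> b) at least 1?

2

b = 0, c = 0 ↦ 1  ≥
b = 0, c = 1/3 ↦ 2/3  <
b = 0, c = 2/3 ↦ 1/3  <
b = 0, c = 1 ↦ 0  <
b = 1/3, c = 0 ↦ 2/3  <
b = 1/3, c = 1/3 ↦ 1/3  <
b = 1/3, c = 2/3 ↦ 0  <
b = 1/3, c = 1 ↦ 1/3  <
b = 2/3, c = 0 ↦ 1/3  <
b = 2/3, c = 1/3 ↦ 0  <
b = 2/3, c = 2/3 ↦ 1/3  <
b = 2/3, c = 1 ↦ 2/3  <
b = 1, c = 0 ↦ 0  <
b = 1, c = 1/3 ↦ 1/3  <
b = 1, c = 2/3 ↦ 2/3  <
b = 1, c = 1 ↦ 1  ≥
So 2 of the 16 assignments meet the threshold.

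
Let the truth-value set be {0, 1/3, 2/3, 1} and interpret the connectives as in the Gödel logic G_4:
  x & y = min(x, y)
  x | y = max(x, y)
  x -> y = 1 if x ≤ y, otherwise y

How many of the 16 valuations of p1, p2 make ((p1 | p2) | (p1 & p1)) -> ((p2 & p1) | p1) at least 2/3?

11

p1 = 0, p2 = 0 ↦ 1  ≥
p1 = 0, p2 = 1/3 ↦ 0  <
p1 = 0, p2 = 2/3 ↦ 0  <
p1 = 0, p2 = 1 ↦ 0  <
p1 = 1/3, p2 = 0 ↦ 1  ≥
p1 = 1/3, p2 = 1/3 ↦ 1  ≥
p1 = 1/3, p2 = 2/3 ↦ 1/3  <
p1 = 1/3, p2 = 1 ↦ 1/3  <
p1 = 2/3, p2 = 0 ↦ 1  ≥
p1 = 2/3, p2 = 1/3 ↦ 1  ≥
p1 = 2/3, p2 = 2/3 ↦ 1  ≥
p1 = 2/3, p2 = 1 ↦ 2/3  ≥
p1 = 1, p2 = 0 ↦ 1  ≥
p1 = 1, p2 = 1/3 ↦ 1  ≥
p1 = 1, p2 = 2/3 ↦ 1  ≥
p1 = 1, p2 = 1 ↦ 1  ≥
So 11 of the 16 assignments meet the threshold.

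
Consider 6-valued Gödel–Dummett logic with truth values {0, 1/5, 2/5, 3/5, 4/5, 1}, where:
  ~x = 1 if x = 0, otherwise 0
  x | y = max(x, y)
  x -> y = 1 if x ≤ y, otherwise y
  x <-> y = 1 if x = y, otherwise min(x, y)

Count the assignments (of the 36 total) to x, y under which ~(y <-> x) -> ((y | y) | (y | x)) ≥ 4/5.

30

value 1: 28 assignments (counts)
value 4/5: 2 assignments (counts)
value 3/5: 2 assignments
value 2/5: 2 assignments
value 1/5: 2 assignments
So 30 of the 36 assignments meet the threshold.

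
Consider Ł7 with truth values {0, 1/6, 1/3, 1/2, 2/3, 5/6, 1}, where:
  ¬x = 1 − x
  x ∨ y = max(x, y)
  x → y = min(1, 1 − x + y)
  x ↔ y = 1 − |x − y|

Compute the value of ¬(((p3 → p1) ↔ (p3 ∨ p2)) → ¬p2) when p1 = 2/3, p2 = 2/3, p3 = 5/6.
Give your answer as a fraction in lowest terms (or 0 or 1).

p3 → p1 = 5/6 → 2/3 = 5/6
p3 ∨ p2 = 5/6 ∨ 2/3 = 5/6
(p3 → p1) ↔ (p3 ∨ p2) = 5/6 ↔ 5/6 = 1
¬p2 = ¬2/3 = 1/3
((p3 → p1) ↔ (p3 ∨ p2)) → ¬p2 = 1 → 1/3 = 1/3
¬(((p3 → p1) ↔ (p3 ∨ p2)) → ¬p2) = ¬1/3 = 2/3

2/3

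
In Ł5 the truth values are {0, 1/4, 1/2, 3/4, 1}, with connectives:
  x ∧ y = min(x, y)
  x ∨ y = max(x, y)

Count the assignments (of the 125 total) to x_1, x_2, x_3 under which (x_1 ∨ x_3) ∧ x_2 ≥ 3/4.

value 1: 9 assignments (counts)
value 3/4: 23 assignments (counts)
value 1/2: 31 assignments
value 1/4: 33 assignments
value 0: 29 assignments
So 32 of the 125 assignments meet the threshold.

32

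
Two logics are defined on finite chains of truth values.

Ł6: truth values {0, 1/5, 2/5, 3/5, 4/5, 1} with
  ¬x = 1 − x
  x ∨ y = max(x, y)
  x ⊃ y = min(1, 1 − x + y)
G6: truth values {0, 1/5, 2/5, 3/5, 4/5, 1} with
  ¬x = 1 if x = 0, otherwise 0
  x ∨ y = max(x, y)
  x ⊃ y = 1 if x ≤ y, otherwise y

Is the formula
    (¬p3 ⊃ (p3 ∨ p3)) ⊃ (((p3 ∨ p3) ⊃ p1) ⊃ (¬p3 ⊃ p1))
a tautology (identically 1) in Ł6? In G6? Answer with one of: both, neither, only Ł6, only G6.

In Ł6: every assignment gives 1 — tautology.
In G6: every assignment gives 1 — tautology.

both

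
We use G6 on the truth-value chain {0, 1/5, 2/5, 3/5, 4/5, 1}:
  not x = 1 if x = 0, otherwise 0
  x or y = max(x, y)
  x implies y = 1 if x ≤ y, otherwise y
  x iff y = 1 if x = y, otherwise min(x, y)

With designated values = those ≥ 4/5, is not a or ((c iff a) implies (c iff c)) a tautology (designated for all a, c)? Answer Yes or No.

Yes

At a = 1/5, c = 1/5, for instance:
not a = not 1/5 = 0
c iff a = 1/5 iff 1/5 = 1
c iff c = 1/5 iff 1/5 = 1
(c iff a) implies (c iff c) = 1 implies 1 = 1
not a or ((c iff a) implies (c iff c)) = 0 or 1 = 1
and checking the remaining 35 assignments likewise gives ≥ 4/5 in every case.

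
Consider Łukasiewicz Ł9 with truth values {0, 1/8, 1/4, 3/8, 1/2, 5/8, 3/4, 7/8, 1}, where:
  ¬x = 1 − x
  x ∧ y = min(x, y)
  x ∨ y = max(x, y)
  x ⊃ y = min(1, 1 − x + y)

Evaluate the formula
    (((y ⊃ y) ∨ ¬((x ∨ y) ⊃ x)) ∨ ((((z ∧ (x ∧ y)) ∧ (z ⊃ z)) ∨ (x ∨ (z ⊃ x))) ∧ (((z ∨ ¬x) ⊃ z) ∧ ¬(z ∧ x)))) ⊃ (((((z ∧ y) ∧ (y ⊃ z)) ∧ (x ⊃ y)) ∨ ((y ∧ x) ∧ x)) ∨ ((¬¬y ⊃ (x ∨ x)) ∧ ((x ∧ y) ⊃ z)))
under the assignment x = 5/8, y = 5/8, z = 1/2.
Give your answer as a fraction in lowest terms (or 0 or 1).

7/8

y ⊃ y = 5/8 ⊃ 5/8 = 1
x ∨ y = 5/8 ∨ 5/8 = 5/8
(x ∨ y) ⊃ x = 5/8 ⊃ 5/8 = 1
¬((x ∨ y) ⊃ x) = ¬1 = 0
(y ⊃ y) ∨ ¬((x ∨ y) ⊃ x) = 1 ∨ 0 = 1
x ∧ y = 5/8 ∧ 5/8 = 5/8
z ∧ (x ∧ y) = 1/2 ∧ 5/8 = 1/2
z ⊃ z = 1/2 ⊃ 1/2 = 1
(z ∧ (x ∧ y)) ∧ (z ⊃ z) = 1/2 ∧ 1 = 1/2
z ⊃ x = 1/2 ⊃ 5/8 = 1
x ∨ (z ⊃ x) = 5/8 ∨ 1 = 1
((z ∧ (x ∧ y)) ∧ (z ⊃ z)) ∨ (x ∨ (z ⊃ x)) = 1/2 ∨ 1 = 1
¬x = ¬5/8 = 3/8
z ∨ ¬x = 1/2 ∨ 3/8 = 1/2
(z ∨ ¬x) ⊃ z = 1/2 ⊃ 1/2 = 1
z ∧ x = 1/2 ∧ 5/8 = 1/2
¬(z ∧ x) = ¬1/2 = 1/2
((z ∨ ¬x) ⊃ z) ∧ ¬(z ∧ x) = 1 ∧ 1/2 = 1/2
(((z ∧ (x ∧ y)) ∧ (z ⊃ z)) ∨ (x ∨ (z ⊃ x))) ∧ (((z ∨ ¬x) ⊃ z) ∧ ¬(z ∧ x)) = 1 ∧ 1/2 = 1/2
((y ⊃ y) ∨ ¬((x ∨ y) ⊃ x)) ∨ ((((z ∧ (x ∧ y)) ∧ (z ⊃ z)) ∨ (x ∨ (z ⊃ x))) ∧ (((z ∨ ¬x) ⊃ z) ∧ ¬(z ∧ x))) = 1 ∨ 1/2 = 1
z ∧ y = 1/2 ∧ 5/8 = 1/2
y ⊃ z = 5/8 ⊃ 1/2 = 7/8
(z ∧ y) ∧ (y ⊃ z) = 1/2 ∧ 7/8 = 1/2
x ⊃ y = 5/8 ⊃ 5/8 = 1
((z ∧ y) ∧ (y ⊃ z)) ∧ (x ⊃ y) = 1/2 ∧ 1 = 1/2
y ∧ x = 5/8 ∧ 5/8 = 5/8
(y ∧ x) ∧ x = 5/8 ∧ 5/8 = 5/8
(((z ∧ y) ∧ (y ⊃ z)) ∧ (x ⊃ y)) ∨ ((y ∧ x) ∧ x) = 1/2 ∨ 5/8 = 5/8
¬y = ¬5/8 = 3/8
¬¬y = ¬3/8 = 5/8
x ∨ x = 5/8 ∨ 5/8 = 5/8
¬¬y ⊃ (x ∨ x) = 5/8 ⊃ 5/8 = 1
x ∧ y = 5/8 ∧ 5/8 = 5/8
(x ∧ y) ⊃ z = 5/8 ⊃ 1/2 = 7/8
(¬¬y ⊃ (x ∨ x)) ∧ ((x ∧ y) ⊃ z) = 1 ∧ 7/8 = 7/8
((((z ∧ y) ∧ (y ⊃ z)) ∧ (x ⊃ y)) ∨ ((y ∧ x) ∧ x)) ∨ ((¬¬y ⊃ (x ∨ x)) ∧ ((x ∧ y) ⊃ z)) = 5/8 ∨ 7/8 = 7/8
(((y ⊃ y) ∨ ¬((x ∨ y) ⊃ x)) ∨ ((((z ∧ (x ∧ y)) ∧ (z ⊃ z)) ∨ (x ∨ (z ⊃ x))) ∧ (((z ∨ ¬x) ⊃ z) ∧ ¬(z ∧ x)))) ⊃ (((((z ∧ y) ∧ (y ⊃ z)) ∧ (x ⊃ y)) ∨ ((y ∧ x) ∧ x)) ∨ ((¬¬y ⊃ (x ∨ x)) ∧ ((x ∧ y) ⊃ z))) = 1 ⊃ 7/8 = 7/8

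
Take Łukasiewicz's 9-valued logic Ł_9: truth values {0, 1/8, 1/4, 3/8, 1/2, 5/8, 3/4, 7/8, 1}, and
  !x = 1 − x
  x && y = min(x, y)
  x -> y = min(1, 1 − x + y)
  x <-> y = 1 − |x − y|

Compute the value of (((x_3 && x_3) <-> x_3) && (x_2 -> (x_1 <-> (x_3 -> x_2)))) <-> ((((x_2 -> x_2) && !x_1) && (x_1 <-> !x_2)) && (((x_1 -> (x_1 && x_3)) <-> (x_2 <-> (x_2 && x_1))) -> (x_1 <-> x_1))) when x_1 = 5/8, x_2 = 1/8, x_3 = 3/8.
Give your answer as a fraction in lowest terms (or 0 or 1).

x_3 && x_3 = 3/8 && 3/8 = 3/8
(x_3 && x_3) <-> x_3 = 3/8 <-> 3/8 = 1
x_3 -> x_2 = 3/8 -> 1/8 = 3/4
x_1 <-> (x_3 -> x_2) = 5/8 <-> 3/4 = 7/8
x_2 -> (x_1 <-> (x_3 -> x_2)) = 1/8 -> 7/8 = 1
((x_3 && x_3) <-> x_3) && (x_2 -> (x_1 <-> (x_3 -> x_2))) = 1 && 1 = 1
x_2 -> x_2 = 1/8 -> 1/8 = 1
!x_1 = !5/8 = 3/8
(x_2 -> x_2) && !x_1 = 1 && 3/8 = 3/8
!x_2 = !1/8 = 7/8
x_1 <-> !x_2 = 5/8 <-> 7/8 = 3/4
((x_2 -> x_2) && !x_1) && (x_1 <-> !x_2) = 3/8 && 3/4 = 3/8
x_1 && x_3 = 5/8 && 3/8 = 3/8
x_1 -> (x_1 && x_3) = 5/8 -> 3/8 = 3/4
x_2 && x_1 = 1/8 && 5/8 = 1/8
x_2 <-> (x_2 && x_1) = 1/8 <-> 1/8 = 1
(x_1 -> (x_1 && x_3)) <-> (x_2 <-> (x_2 && x_1)) = 3/4 <-> 1 = 3/4
x_1 <-> x_1 = 5/8 <-> 5/8 = 1
((x_1 -> (x_1 && x_3)) <-> (x_2 <-> (x_2 && x_1))) -> (x_1 <-> x_1) = 3/4 -> 1 = 1
(((x_2 -> x_2) && !x_1) && (x_1 <-> !x_2)) && (((x_1 -> (x_1 && x_3)) <-> (x_2 <-> (x_2 && x_1))) -> (x_1 <-> x_1)) = 3/8 && 1 = 3/8
(((x_3 && x_3) <-> x_3) && (x_2 -> (x_1 <-> (x_3 -> x_2)))) <-> ((((x_2 -> x_2) && !x_1) && (x_1 <-> !x_2)) && (((x_1 -> (x_1 && x_3)) <-> (x_2 <-> (x_2 && x_1))) -> (x_1 <-> x_1))) = 1 <-> 3/8 = 3/8

3/8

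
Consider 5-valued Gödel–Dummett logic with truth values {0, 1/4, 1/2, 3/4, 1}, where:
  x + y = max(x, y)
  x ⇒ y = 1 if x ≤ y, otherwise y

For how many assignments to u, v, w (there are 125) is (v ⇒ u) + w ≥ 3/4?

98

value 1: 85 assignments (counts)
value 3/4: 13 assignments (counts)
value 1/2: 13 assignments
value 1/4: 10 assignments
value 0: 4 assignments
So 98 of the 125 assignments meet the threshold.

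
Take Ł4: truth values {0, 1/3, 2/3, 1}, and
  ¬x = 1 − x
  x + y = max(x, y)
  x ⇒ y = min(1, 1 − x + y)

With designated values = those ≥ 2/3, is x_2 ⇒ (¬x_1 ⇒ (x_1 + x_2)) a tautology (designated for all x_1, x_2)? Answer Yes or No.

x_1 = 0, x_2 = 0 ↦ 1
x_1 = 0, x_2 = 1/3 ↦ 1
x_1 = 0, x_2 = 2/3 ↦ 1
x_1 = 0, x_2 = 1 ↦ 1
x_1 = 1/3, x_2 = 0 ↦ 1
x_1 = 1/3, x_2 = 1/3 ↦ 1
x_1 = 1/3, x_2 = 2/3 ↦ 1
x_1 = 1/3, x_2 = 1 ↦ 1
x_1 = 2/3, x_2 = 0 ↦ 1
x_1 = 2/3, x_2 = 1/3 ↦ 1
x_1 = 2/3, x_2 = 2/3 ↦ 1
x_1 = 2/3, x_2 = 1 ↦ 1
x_1 = 1, x_2 = 0 ↦ 1
x_1 = 1, x_2 = 1/3 ↦ 1
x_1 = 1, x_2 = 2/3 ↦ 1
x_1 = 1, x_2 = 1 ↦ 1
Every assignment gives a value ≥ 2/3.

Yes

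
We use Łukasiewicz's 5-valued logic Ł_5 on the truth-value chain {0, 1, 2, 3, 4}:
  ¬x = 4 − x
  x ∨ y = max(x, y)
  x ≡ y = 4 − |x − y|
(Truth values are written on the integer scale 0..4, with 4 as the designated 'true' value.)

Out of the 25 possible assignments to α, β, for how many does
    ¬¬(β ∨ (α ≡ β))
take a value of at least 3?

value 4: 9 assignments (counts)
value 3: 9 assignments (counts)
value 2: 4 assignments
value 1: 2 assignments
value 0: 1 assignment
So 18 of the 25 assignments meet the threshold.

18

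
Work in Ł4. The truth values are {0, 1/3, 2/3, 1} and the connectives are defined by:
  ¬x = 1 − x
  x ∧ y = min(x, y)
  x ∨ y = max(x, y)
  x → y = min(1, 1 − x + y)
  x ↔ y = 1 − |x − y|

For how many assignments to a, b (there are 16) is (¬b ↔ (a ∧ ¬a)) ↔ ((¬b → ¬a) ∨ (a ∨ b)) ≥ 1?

a = 0, b = 0 ↦ 0  <
a = 0, b = 1/3 ↦ 1/3  <
a = 0, b = 2/3 ↦ 2/3  <
a = 0, b = 1 ↦ 1  ≥
a = 1/3, b = 0 ↦ 2/3  <
a = 1/3, b = 1/3 ↦ 2/3  <
a = 1/3, b = 2/3 ↦ 1  ≥
a = 1/3, b = 1 ↦ 2/3  <
a = 2/3, b = 0 ↦ 2/3  <
a = 2/3, b = 1/3 ↦ 1  ≥
a = 2/3, b = 2/3 ↦ 1  ≥
a = 2/3, b = 1 ↦ 2/3  <
a = 1, b = 0 ↦ 0  <
a = 1, b = 1/3 ↦ 1/3  <
a = 1, b = 2/3 ↦ 2/3  <
a = 1, b = 1 ↦ 1  ≥
So 5 of the 16 assignments meet the threshold.

5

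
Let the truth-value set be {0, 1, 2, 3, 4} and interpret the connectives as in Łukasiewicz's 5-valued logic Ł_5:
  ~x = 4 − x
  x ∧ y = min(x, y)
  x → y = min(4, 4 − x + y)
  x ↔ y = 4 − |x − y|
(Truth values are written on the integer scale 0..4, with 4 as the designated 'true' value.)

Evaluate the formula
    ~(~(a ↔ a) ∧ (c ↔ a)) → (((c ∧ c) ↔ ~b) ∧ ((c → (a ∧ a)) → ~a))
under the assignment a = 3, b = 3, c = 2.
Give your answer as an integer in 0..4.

1

a ↔ a = 3 ↔ 3 = 4
~(a ↔ a) = ~4 = 0
c ↔ a = 2 ↔ 3 = 3
~(a ↔ a) ∧ (c ↔ a) = 0 ∧ 3 = 0
~(~(a ↔ a) ∧ (c ↔ a)) = ~0 = 4
c ∧ c = 2 ∧ 2 = 2
~b = ~3 = 1
(c ∧ c) ↔ ~b = 2 ↔ 1 = 3
a ∧ a = 3 ∧ 3 = 3
c → (a ∧ a) = 2 → 3 = 4
~a = ~3 = 1
(c → (a ∧ a)) → ~a = 4 → 1 = 1
((c ∧ c) ↔ ~b) ∧ ((c → (a ∧ a)) → ~a) = 3 ∧ 1 = 1
~(~(a ↔ a) ∧ (c ↔ a)) → (((c ∧ c) ↔ ~b) ∧ ((c → (a ∧ a)) → ~a)) = 4 → 1 = 1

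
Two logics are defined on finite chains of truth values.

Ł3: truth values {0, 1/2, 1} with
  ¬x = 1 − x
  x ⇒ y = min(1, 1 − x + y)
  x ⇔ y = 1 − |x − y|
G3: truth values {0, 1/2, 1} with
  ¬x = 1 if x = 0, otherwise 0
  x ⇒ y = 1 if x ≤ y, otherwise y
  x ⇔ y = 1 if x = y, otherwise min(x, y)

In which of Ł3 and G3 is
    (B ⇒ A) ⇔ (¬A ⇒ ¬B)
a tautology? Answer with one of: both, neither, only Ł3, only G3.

In Ł3: every assignment gives 1 — tautology.
In G3: at A = 1/2, B = 1 the value is 1/2 — not a tautology.

only Ł3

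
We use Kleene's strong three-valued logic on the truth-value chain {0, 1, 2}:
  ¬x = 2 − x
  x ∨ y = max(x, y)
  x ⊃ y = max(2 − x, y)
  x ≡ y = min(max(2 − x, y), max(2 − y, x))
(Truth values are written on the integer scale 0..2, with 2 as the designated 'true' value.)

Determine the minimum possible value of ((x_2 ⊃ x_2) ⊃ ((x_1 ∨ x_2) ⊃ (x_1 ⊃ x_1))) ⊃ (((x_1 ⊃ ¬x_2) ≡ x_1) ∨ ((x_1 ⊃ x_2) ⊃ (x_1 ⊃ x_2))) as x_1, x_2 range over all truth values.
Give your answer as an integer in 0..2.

Take x_1 = 1, x_2 = 0:
x_2 ⊃ x_2 = 0 ⊃ 0 = 2
x_1 ∨ x_2 = 1 ∨ 0 = 1
x_1 ⊃ x_1 = 1 ⊃ 1 = 1
(x_1 ∨ x_2) ⊃ (x_1 ⊃ x_1) = 1 ⊃ 1 = 1
(x_2 ⊃ x_2) ⊃ ((x_1 ∨ x_2) ⊃ (x_1 ⊃ x_1)) = 2 ⊃ 1 = 1
¬x_2 = ¬0 = 2
x_1 ⊃ ¬x_2 = 1 ⊃ 2 = 2
(x_1 ⊃ ¬x_2) ≡ x_1 = 2 ≡ 1 = 1
x_1 ⊃ x_2 = 1 ⊃ 0 = 1
x_1 ⊃ x_2 = 1 ⊃ 0 = 1
(x_1 ⊃ x_2) ⊃ (x_1 ⊃ x_2) = 1 ⊃ 1 = 1
((x_1 ⊃ ¬x_2) ≡ x_1) ∨ ((x_1 ⊃ x_2) ⊃ (x_1 ⊃ x_2)) = 1 ∨ 1 = 1
((x_2 ⊃ x_2) ⊃ ((x_1 ∨ x_2) ⊃ (x_1 ⊃ x_1))) ⊃ (((x_1 ⊃ ¬x_2) ≡ x_1) ∨ ((x_1 ⊃ x_2) ⊃ (x_1 ⊃ x_2))) = 1 ⊃ 1 = 1
No assignment yields a value below 1, so this is the minimum.

1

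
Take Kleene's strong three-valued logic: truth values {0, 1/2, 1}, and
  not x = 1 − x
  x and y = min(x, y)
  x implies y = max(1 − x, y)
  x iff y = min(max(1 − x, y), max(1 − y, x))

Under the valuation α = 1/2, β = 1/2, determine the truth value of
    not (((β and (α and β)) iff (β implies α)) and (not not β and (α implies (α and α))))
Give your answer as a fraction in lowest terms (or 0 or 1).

1/2

α and β = 1/2 and 1/2 = 1/2
β and (α and β) = 1/2 and 1/2 = 1/2
β implies α = 1/2 implies 1/2 = 1/2
(β and (α and β)) iff (β implies α) = 1/2 iff 1/2 = 1/2
not β = not 1/2 = 1/2
not not β = not 1/2 = 1/2
α and α = 1/2 and 1/2 = 1/2
α implies (α and α) = 1/2 implies 1/2 = 1/2
not not β and (α implies (α and α)) = 1/2 and 1/2 = 1/2
((β and (α and β)) iff (β implies α)) and (not not β and (α implies (α and α))) = 1/2 and 1/2 = 1/2
not (((β and (α and β)) iff (β implies α)) and (not not β and (α implies (α and α)))) = not 1/2 = 1/2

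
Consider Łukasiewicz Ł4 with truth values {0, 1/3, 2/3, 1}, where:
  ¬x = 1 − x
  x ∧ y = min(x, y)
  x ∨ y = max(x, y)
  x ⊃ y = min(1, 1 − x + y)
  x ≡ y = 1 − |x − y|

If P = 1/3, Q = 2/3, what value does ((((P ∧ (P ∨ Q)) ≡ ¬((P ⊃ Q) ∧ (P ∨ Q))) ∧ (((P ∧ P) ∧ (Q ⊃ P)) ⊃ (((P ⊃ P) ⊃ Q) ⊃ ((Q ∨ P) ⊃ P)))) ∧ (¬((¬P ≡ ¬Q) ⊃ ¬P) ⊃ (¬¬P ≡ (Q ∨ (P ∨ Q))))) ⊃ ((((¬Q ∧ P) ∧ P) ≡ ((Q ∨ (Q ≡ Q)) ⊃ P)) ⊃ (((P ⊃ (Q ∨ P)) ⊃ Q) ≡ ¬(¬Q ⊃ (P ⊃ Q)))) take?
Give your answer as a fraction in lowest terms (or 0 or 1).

P ∨ Q = 1/3 ∨ 2/3 = 2/3
P ∧ (P ∨ Q) = 1/3 ∧ 2/3 = 1/3
P ⊃ Q = 1/3 ⊃ 2/3 = 1
P ∨ Q = 1/3 ∨ 2/3 = 2/3
(P ⊃ Q) ∧ (P ∨ Q) = 1 ∧ 2/3 = 2/3
¬((P ⊃ Q) ∧ (P ∨ Q)) = ¬2/3 = 1/3
(P ∧ (P ∨ Q)) ≡ ¬((P ⊃ Q) ∧ (P ∨ Q)) = 1/3 ≡ 1/3 = 1
P ∧ P = 1/3 ∧ 1/3 = 1/3
Q ⊃ P = 2/3 ⊃ 1/3 = 2/3
(P ∧ P) ∧ (Q ⊃ P) = 1/3 ∧ 2/3 = 1/3
P ⊃ P = 1/3 ⊃ 1/3 = 1
(P ⊃ P) ⊃ Q = 1 ⊃ 2/3 = 2/3
Q ∨ P = 2/3 ∨ 1/3 = 2/3
(Q ∨ P) ⊃ P = 2/3 ⊃ 1/3 = 2/3
((P ⊃ P) ⊃ Q) ⊃ ((Q ∨ P) ⊃ P) = 2/3 ⊃ 2/3 = 1
((P ∧ P) ∧ (Q ⊃ P)) ⊃ (((P ⊃ P) ⊃ Q) ⊃ ((Q ∨ P) ⊃ P)) = 1/3 ⊃ 1 = 1
((P ∧ (P ∨ Q)) ≡ ¬((P ⊃ Q) ∧ (P ∨ Q))) ∧ (((P ∧ P) ∧ (Q ⊃ P)) ⊃ (((P ⊃ P) ⊃ Q) ⊃ ((Q ∨ P) ⊃ P))) = 1 ∧ 1 = 1
¬P = ¬1/3 = 2/3
¬Q = ¬2/3 = 1/3
¬P ≡ ¬Q = 2/3 ≡ 1/3 = 2/3
¬P = ¬1/3 = 2/3
(¬P ≡ ¬Q) ⊃ ¬P = 2/3 ⊃ 2/3 = 1
¬((¬P ≡ ¬Q) ⊃ ¬P) = ¬1 = 0
¬P = ¬1/3 = 2/3
¬¬P = ¬2/3 = 1/3
P ∨ Q = 1/3 ∨ 2/3 = 2/3
Q ∨ (P ∨ Q) = 2/3 ∨ 2/3 = 2/3
¬¬P ≡ (Q ∨ (P ∨ Q)) = 1/3 ≡ 2/3 = 2/3
¬((¬P ≡ ¬Q) ⊃ ¬P) ⊃ (¬¬P ≡ (Q ∨ (P ∨ Q))) = 0 ⊃ 2/3 = 1
(((P ∧ (P ∨ Q)) ≡ ¬((P ⊃ Q) ∧ (P ∨ Q))) ∧ (((P ∧ P) ∧ (Q ⊃ P)) ⊃ (((P ⊃ P) ⊃ Q) ⊃ ((Q ∨ P) ⊃ P)))) ∧ (¬((¬P ≡ ¬Q) ⊃ ¬P) ⊃ (¬¬P ≡ (Q ∨ (P ∨ Q)))) = 1 ∧ 1 = 1
¬Q = ¬2/3 = 1/3
¬Q ∧ P = 1/3 ∧ 1/3 = 1/3
(¬Q ∧ P) ∧ P = 1/3 ∧ 1/3 = 1/3
Q ≡ Q = 2/3 ≡ 2/3 = 1
Q ∨ (Q ≡ Q) = 2/3 ∨ 1 = 1
(Q ∨ (Q ≡ Q)) ⊃ P = 1 ⊃ 1/3 = 1/3
((¬Q ∧ P) ∧ P) ≡ ((Q ∨ (Q ≡ Q)) ⊃ P) = 1/3 ≡ 1/3 = 1
Q ∨ P = 2/3 ∨ 1/3 = 2/3
P ⊃ (Q ∨ P) = 1/3 ⊃ 2/3 = 1
(P ⊃ (Q ∨ P)) ⊃ Q = 1 ⊃ 2/3 = 2/3
¬Q = ¬2/3 = 1/3
P ⊃ Q = 1/3 ⊃ 2/3 = 1
¬Q ⊃ (P ⊃ Q) = 1/3 ⊃ 1 = 1
¬(¬Q ⊃ (P ⊃ Q)) = ¬1 = 0
((P ⊃ (Q ∨ P)) ⊃ Q) ≡ ¬(¬Q ⊃ (P ⊃ Q)) = 2/3 ≡ 0 = 1/3
(((¬Q ∧ P) ∧ P) ≡ ((Q ∨ (Q ≡ Q)) ⊃ P)) ⊃ (((P ⊃ (Q ∨ P)) ⊃ Q) ≡ ¬(¬Q ⊃ (P ⊃ Q))) = 1 ⊃ 1/3 = 1/3
((((P ∧ (P ∨ Q)) ≡ ¬((P ⊃ Q) ∧ (P ∨ Q))) ∧ (((P ∧ P) ∧ (Q ⊃ P)) ⊃ (((P ⊃ P) ⊃ Q) ⊃ ((Q ∨ P) ⊃ P)))) ∧ (¬((¬P ≡ ¬Q) ⊃ ¬P) ⊃ (¬¬P ≡ (Q ∨ (P ∨ Q))))) ⊃ ((((¬Q ∧ P) ∧ P) ≡ ((Q ∨ (Q ≡ Q)) ⊃ P)) ⊃ (((P ⊃ (Q ∨ P)) ⊃ Q) ≡ ¬(¬Q ⊃ (P ⊃ Q)))) = 1 ⊃ 1/3 = 1/3

1/3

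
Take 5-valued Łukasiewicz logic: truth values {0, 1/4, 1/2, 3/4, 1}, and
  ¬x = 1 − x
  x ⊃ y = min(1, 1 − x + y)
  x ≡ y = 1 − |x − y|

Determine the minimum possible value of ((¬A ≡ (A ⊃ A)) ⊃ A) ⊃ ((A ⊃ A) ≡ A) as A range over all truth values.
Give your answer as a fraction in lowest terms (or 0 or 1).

1/2

Take A = 1/2:
¬A = ¬1/2 = 1/2
A ⊃ A = 1/2 ⊃ 1/2 = 1
¬A ≡ (A ⊃ A) = 1/2 ≡ 1 = 1/2
(¬A ≡ (A ⊃ A)) ⊃ A = 1/2 ⊃ 1/2 = 1
A ⊃ A = 1/2 ⊃ 1/2 = 1
(A ⊃ A) ≡ A = 1 ≡ 1/2 = 1/2
((¬A ≡ (A ⊃ A)) ⊃ A) ⊃ ((A ⊃ A) ≡ A) = 1 ⊃ 1/2 = 1/2
No assignment yields a value below 1/2, so this is the minimum.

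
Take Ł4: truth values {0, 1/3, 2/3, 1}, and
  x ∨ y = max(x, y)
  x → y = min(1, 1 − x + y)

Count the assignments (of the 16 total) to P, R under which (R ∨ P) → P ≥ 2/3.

13

P = 0, R = 0 ↦ 1  ≥
P = 0, R = 1/3 ↦ 2/3  ≥
P = 0, R = 2/3 ↦ 1/3  <
P = 0, R = 1 ↦ 0  <
P = 1/3, R = 0 ↦ 1  ≥
P = 1/3, R = 1/3 ↦ 1  ≥
P = 1/3, R = 2/3 ↦ 2/3  ≥
P = 1/3, R = 1 ↦ 1/3  <
P = 2/3, R = 0 ↦ 1  ≥
P = 2/3, R = 1/3 ↦ 1  ≥
P = 2/3, R = 2/3 ↦ 1  ≥
P = 2/3, R = 1 ↦ 2/3  ≥
P = 1, R = 0 ↦ 1  ≥
P = 1, R = 1/3 ↦ 1  ≥
P = 1, R = 2/3 ↦ 1  ≥
P = 1, R = 1 ↦ 1  ≥
So 13 of the 16 assignments meet the threshold.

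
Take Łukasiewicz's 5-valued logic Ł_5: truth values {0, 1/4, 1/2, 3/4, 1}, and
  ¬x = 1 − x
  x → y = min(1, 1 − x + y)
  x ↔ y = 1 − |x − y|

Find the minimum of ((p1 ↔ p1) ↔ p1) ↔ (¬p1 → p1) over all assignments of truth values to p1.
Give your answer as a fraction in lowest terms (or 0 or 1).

1/2

Take p1 = 1/2:
p1 ↔ p1 = 1/2 ↔ 1/2 = 1
(p1 ↔ p1) ↔ p1 = 1 ↔ 1/2 = 1/2
¬p1 = ¬1/2 = 1/2
¬p1 → p1 = 1/2 → 1/2 = 1
((p1 ↔ p1) ↔ p1) ↔ (¬p1 → p1) = 1/2 ↔ 1 = 1/2
No assignment yields a value below 1/2, so this is the minimum.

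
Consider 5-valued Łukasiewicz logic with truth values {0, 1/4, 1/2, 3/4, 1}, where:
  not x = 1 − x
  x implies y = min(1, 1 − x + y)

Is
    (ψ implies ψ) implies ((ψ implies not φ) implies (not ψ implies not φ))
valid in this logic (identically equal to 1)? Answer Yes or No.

Counterexample: take φ = 1/4, ψ = 0.
ψ implies ψ = 0 implies 0 = 1
not φ = not 1/4 = 3/4
ψ implies not φ = 0 implies 3/4 = 1
not ψ = not 0 = 1
not φ = not 1/4 = 3/4
not ψ implies not φ = 1 implies 3/4 = 3/4
(ψ implies not φ) implies (not ψ implies not φ) = 1 implies 3/4 = 3/4
(ψ implies ψ) implies ((ψ implies not φ) implies (not ψ implies not φ)) = 1 implies 3/4 = 3/4
This gives 3/4 ≠ 1.

No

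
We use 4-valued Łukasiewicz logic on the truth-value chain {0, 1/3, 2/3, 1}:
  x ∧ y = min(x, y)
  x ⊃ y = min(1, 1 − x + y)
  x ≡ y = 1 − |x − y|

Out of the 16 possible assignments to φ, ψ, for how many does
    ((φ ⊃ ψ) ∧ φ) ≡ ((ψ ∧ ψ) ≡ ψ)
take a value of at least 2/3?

φ = 0, ψ = 0 ↦ 0  <
φ = 0, ψ = 1/3 ↦ 0  <
φ = 0, ψ = 2/3 ↦ 0  <
φ = 0, ψ = 1 ↦ 0  <
φ = 1/3, ψ = 0 ↦ 1/3  <
φ = 1/3, ψ = 1/3 ↦ 1/3  <
φ = 1/3, ψ = 2/3 ↦ 1/3  <
φ = 1/3, ψ = 1 ↦ 1/3  <
φ = 2/3, ψ = 0 ↦ 1/3  <
φ = 2/3, ψ = 1/3 ↦ 2/3  ≥
φ = 2/3, ψ = 2/3 ↦ 2/3  ≥
φ = 2/3, ψ = 1 ↦ 2/3  ≥
φ = 1, ψ = 0 ↦ 0  <
φ = 1, ψ = 1/3 ↦ 1/3  <
φ = 1, ψ = 2/3 ↦ 2/3  ≥
φ = 1, ψ = 1 ↦ 1  ≥
So 5 of the 16 assignments meet the threshold.

5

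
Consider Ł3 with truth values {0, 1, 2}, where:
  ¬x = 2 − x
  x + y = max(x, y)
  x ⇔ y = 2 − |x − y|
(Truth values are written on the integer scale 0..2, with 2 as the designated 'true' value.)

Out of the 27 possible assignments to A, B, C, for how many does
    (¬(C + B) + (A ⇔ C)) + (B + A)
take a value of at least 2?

20

value 2: 20 assignments (counts)
value 1: 6 assignments
value 0: 1 assignment
So 20 of the 27 assignments meet the threshold.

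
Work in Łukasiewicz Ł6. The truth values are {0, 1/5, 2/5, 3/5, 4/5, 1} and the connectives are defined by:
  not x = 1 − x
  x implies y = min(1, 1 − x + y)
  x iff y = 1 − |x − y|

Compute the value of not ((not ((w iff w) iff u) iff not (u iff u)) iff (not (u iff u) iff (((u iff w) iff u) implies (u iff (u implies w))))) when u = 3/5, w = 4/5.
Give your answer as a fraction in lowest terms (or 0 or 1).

w iff w = 4/5 iff 4/5 = 1
(w iff w) iff u = 1 iff 3/5 = 3/5
not ((w iff w) iff u) = not 3/5 = 2/5
u iff u = 3/5 iff 3/5 = 1
not (u iff u) = not 1 = 0
not ((w iff w) iff u) iff not (u iff u) = 2/5 iff 0 = 3/5
u iff u = 3/5 iff 3/5 = 1
not (u iff u) = not 1 = 0
u iff w = 3/5 iff 4/5 = 4/5
(u iff w) iff u = 4/5 iff 3/5 = 4/5
u implies w = 3/5 implies 4/5 = 1
u iff (u implies w) = 3/5 iff 1 = 3/5
((u iff w) iff u) implies (u iff (u implies w)) = 4/5 implies 3/5 = 4/5
not (u iff u) iff (((u iff w) iff u) implies (u iff (u implies w))) = 0 iff 4/5 = 1/5
(not ((w iff w) iff u) iff not (u iff u)) iff (not (u iff u) iff (((u iff w) iff u) implies (u iff (u implies w)))) = 3/5 iff 1/5 = 3/5
not ((not ((w iff w) iff u) iff not (u iff u)) iff (not (u iff u) iff (((u iff w) iff u) implies (u iff (u implies w))))) = not 3/5 = 2/5

2/5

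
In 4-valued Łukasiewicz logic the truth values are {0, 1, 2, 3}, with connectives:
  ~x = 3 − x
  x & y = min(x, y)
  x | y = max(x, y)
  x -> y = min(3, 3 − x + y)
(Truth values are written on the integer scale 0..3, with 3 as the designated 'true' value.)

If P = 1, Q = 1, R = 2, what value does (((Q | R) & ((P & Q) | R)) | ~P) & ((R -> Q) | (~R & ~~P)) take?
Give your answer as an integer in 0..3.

2

Q | R = 1 | 2 = 2
P & Q = 1 & 1 = 1
(P & Q) | R = 1 | 2 = 2
(Q | R) & ((P & Q) | R) = 2 & 2 = 2
~P = ~1 = 2
((Q | R) & ((P & Q) | R)) | ~P = 2 | 2 = 2
R -> Q = 2 -> 1 = 2
~R = ~2 = 1
~P = ~1 = 2
~~P = ~2 = 1
~R & ~~P = 1 & 1 = 1
(R -> Q) | (~R & ~~P) = 2 | 1 = 2
(((Q | R) & ((P & Q) | R)) | ~P) & ((R -> Q) | (~R & ~~P)) = 2 & 2 = 2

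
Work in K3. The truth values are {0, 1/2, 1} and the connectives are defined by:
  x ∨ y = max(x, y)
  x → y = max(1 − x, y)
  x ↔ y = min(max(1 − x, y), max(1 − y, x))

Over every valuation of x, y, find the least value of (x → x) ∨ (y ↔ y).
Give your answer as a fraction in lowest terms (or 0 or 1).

1/2

Take x = 1/2, y = 1/2:
x → x = 1/2 → 1/2 = 1/2
y ↔ y = 1/2 ↔ 1/2 = 1/2
(x → x) ∨ (y ↔ y) = 1/2 ∨ 1/2 = 1/2
No assignment yields a value below 1/2, so this is the minimum.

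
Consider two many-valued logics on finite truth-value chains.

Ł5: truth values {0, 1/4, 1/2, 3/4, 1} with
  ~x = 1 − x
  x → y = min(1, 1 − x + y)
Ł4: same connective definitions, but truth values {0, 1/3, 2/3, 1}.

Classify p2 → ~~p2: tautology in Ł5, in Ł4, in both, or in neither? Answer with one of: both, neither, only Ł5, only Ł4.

both

In Ł5: every assignment gives 1 — tautology.
In Ł4: every assignment gives 1 — tautology.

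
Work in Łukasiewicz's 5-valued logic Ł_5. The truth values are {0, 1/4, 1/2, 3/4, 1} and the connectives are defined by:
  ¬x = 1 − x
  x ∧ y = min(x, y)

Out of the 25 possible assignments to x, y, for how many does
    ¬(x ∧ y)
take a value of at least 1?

value 1: 9 assignments (counts)
value 3/4: 7 assignments
value 1/2: 5 assignments
value 1/4: 3 assignments
value 0: 1 assignment
So 9 of the 25 assignments meet the threshold.

9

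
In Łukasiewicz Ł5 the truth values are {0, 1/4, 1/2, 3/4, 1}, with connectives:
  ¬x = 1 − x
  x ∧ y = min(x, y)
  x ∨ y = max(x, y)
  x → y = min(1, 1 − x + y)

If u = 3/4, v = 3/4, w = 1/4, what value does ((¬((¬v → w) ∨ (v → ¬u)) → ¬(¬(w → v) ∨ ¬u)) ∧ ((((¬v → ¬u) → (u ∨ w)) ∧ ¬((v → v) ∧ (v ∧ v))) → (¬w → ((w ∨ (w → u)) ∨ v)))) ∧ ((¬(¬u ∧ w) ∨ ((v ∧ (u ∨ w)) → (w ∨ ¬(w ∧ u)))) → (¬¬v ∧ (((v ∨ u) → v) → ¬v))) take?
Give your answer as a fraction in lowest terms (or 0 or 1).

1/4

¬v = ¬3/4 = 1/4
¬v → w = 1/4 → 1/4 = 1
¬u = ¬3/4 = 1/4
v → ¬u = 3/4 → 1/4 = 1/2
(¬v → w) ∨ (v → ¬u) = 1 ∨ 1/2 = 1
¬((¬v → w) ∨ (v → ¬u)) = ¬1 = 0
w → v = 1/4 → 3/4 = 1
¬(w → v) = ¬1 = 0
¬u = ¬3/4 = 1/4
¬(w → v) ∨ ¬u = 0 ∨ 1/4 = 1/4
¬(¬(w → v) ∨ ¬u) = ¬1/4 = 3/4
¬((¬v → w) ∨ (v → ¬u)) → ¬(¬(w → v) ∨ ¬u) = 0 → 3/4 = 1
¬v = ¬3/4 = 1/4
¬u = ¬3/4 = 1/4
¬v → ¬u = 1/4 → 1/4 = 1
u ∨ w = 3/4 ∨ 1/4 = 3/4
(¬v → ¬u) → (u ∨ w) = 1 → 3/4 = 3/4
v → v = 3/4 → 3/4 = 1
v ∧ v = 3/4 ∧ 3/4 = 3/4
(v → v) ∧ (v ∧ v) = 1 ∧ 3/4 = 3/4
¬((v → v) ∧ (v ∧ v)) = ¬3/4 = 1/4
((¬v → ¬u) → (u ∨ w)) ∧ ¬((v → v) ∧ (v ∧ v)) = 3/4 ∧ 1/4 = 1/4
¬w = ¬1/4 = 3/4
w → u = 1/4 → 3/4 = 1
w ∨ (w → u) = 1/4 ∨ 1 = 1
(w ∨ (w → u)) ∨ v = 1 ∨ 3/4 = 1
¬w → ((w ∨ (w → u)) ∨ v) = 3/4 → 1 = 1
(((¬v → ¬u) → (u ∨ w)) ∧ ¬((v → v) ∧ (v ∧ v))) → (¬w → ((w ∨ (w → u)) ∨ v)) = 1/4 → 1 = 1
(¬((¬v → w) ∨ (v → ¬u)) → ¬(¬(w → v) ∨ ¬u)) ∧ ((((¬v → ¬u) → (u ∨ w)) ∧ ¬((v → v) ∧ (v ∧ v))) → (¬w → ((w ∨ (w → u)) ∨ v))) = 1 ∧ 1 = 1
¬u = ¬3/4 = 1/4
¬u ∧ w = 1/4 ∧ 1/4 = 1/4
¬(¬u ∧ w) = ¬1/4 = 3/4
u ∨ w = 3/4 ∨ 1/4 = 3/4
v ∧ (u ∨ w) = 3/4 ∧ 3/4 = 3/4
w ∧ u = 1/4 ∧ 3/4 = 1/4
¬(w ∧ u) = ¬1/4 = 3/4
w ∨ ¬(w ∧ u) = 1/4 ∨ 3/4 = 3/4
(v ∧ (u ∨ w)) → (w ∨ ¬(w ∧ u)) = 3/4 → 3/4 = 1
¬(¬u ∧ w) ∨ ((v ∧ (u ∨ w)) → (w ∨ ¬(w ∧ u))) = 3/4 ∨ 1 = 1
¬v = ¬3/4 = 1/4
¬¬v = ¬1/4 = 3/4
v ∨ u = 3/4 ∨ 3/4 = 3/4
(v ∨ u) → v = 3/4 → 3/4 = 1
¬v = ¬3/4 = 1/4
((v ∨ u) → v) → ¬v = 1 → 1/4 = 1/4
¬¬v ∧ (((v ∨ u) → v) → ¬v) = 3/4 ∧ 1/4 = 1/4
(¬(¬u ∧ w) ∨ ((v ∧ (u ∨ w)) → (w ∨ ¬(w ∧ u)))) → (¬¬v ∧ (((v ∨ u) → v) → ¬v)) = 1 → 1/4 = 1/4
((¬((¬v → w) ∨ (v → ¬u)) → ¬(¬(w → v) ∨ ¬u)) ∧ ((((¬v → ¬u) → (u ∨ w)) ∧ ¬((v → v) ∧ (v ∧ v))) → (¬w → ((w ∨ (w → u)) ∨ v)))) ∧ ((¬(¬u ∧ w) ∨ ((v ∧ (u ∨ w)) → (w ∨ ¬(w ∧ u)))) → (¬¬v ∧ (((v ∨ u) → v) → ¬v))) = 1 ∧ 1/4 = 1/4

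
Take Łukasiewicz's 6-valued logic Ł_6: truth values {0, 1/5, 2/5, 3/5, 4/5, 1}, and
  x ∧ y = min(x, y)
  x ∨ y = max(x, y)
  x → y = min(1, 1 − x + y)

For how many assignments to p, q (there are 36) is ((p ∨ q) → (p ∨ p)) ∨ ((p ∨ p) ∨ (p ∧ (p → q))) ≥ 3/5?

30

value 1: 21 assignments (counts)
value 4/5: 5 assignments (counts)
value 3/5: 4 assignments (counts)
value 2/5: 3 assignments
value 1/5: 2 assignments
value 0: 1 assignment
So 30 of the 36 assignments meet the threshold.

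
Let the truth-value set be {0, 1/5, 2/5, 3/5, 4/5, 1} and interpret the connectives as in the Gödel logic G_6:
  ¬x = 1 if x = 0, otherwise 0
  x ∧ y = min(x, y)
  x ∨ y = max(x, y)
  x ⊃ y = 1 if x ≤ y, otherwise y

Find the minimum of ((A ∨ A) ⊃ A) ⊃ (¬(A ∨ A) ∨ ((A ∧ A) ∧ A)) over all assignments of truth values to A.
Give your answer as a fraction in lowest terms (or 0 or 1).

Take A = 1/5:
A ∨ A = 1/5 ∨ 1/5 = 1/5
(A ∨ A) ⊃ A = 1/5 ⊃ 1/5 = 1
A ∨ A = 1/5 ∨ 1/5 = 1/5
¬(A ∨ A) = ¬1/5 = 0
A ∧ A = 1/5 ∧ 1/5 = 1/5
(A ∧ A) ∧ A = 1/5 ∧ 1/5 = 1/5
¬(A ∨ A) ∨ ((A ∧ A) ∧ A) = 0 ∨ 1/5 = 1/5
((A ∨ A) ⊃ A) ⊃ (¬(A ∨ A) ∨ ((A ∧ A) ∧ A)) = 1 ⊃ 1/5 = 1/5
No assignment yields a value below 1/5, so this is the minimum.

1/5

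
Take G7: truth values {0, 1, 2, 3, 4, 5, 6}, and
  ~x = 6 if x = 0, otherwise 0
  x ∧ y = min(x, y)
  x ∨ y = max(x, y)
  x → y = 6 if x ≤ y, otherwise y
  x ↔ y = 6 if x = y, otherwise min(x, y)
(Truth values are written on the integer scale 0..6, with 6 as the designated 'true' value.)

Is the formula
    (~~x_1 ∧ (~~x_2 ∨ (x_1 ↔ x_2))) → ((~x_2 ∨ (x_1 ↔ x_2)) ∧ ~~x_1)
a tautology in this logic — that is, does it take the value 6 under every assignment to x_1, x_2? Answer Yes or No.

No

Counterexample: take x_1 = 1, x_2 = 2.
~x_1 = ~1 = 0
~~x_1 = ~0 = 6
~x_2 = ~2 = 0
~~x_2 = ~0 = 6
x_1 ↔ x_2 = 1 ↔ 2 = 1
~~x_2 ∨ (x_1 ↔ x_2) = 6 ∨ 1 = 6
~~x_1 ∧ (~~x_2 ∨ (x_1 ↔ x_2)) = 6 ∧ 6 = 6
~x_2 = ~2 = 0
x_1 ↔ x_2 = 1 ↔ 2 = 1
~x_2 ∨ (x_1 ↔ x_2) = 0 ∨ 1 = 1
~x_1 = ~1 = 0
~~x_1 = ~0 = 6
(~x_2 ∨ (x_1 ↔ x_2)) ∧ ~~x_1 = 1 ∧ 6 = 1
(~~x_1 ∧ (~~x_2 ∨ (x_1 ↔ x_2))) → ((~x_2 ∨ (x_1 ↔ x_2)) ∧ ~~x_1) = 6 → 1 = 1
This gives 1 ≠ 6.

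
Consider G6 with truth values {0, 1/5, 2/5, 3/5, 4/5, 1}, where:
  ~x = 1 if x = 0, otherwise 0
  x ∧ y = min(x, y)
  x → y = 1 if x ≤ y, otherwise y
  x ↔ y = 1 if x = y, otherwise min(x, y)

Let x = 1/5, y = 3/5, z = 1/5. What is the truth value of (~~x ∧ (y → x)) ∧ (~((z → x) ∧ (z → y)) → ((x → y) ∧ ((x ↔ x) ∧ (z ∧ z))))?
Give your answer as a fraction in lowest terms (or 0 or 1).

1/5

~x = ~1/5 = 0
~~x = ~0 = 1
y → x = 3/5 → 1/5 = 1/5
~~x ∧ (y → x) = 1 ∧ 1/5 = 1/5
z → x = 1/5 → 1/5 = 1
z → y = 1/5 → 3/5 = 1
(z → x) ∧ (z → y) = 1 ∧ 1 = 1
~((z → x) ∧ (z → y)) = ~1 = 0
x → y = 1/5 → 3/5 = 1
x ↔ x = 1/5 ↔ 1/5 = 1
z ∧ z = 1/5 ∧ 1/5 = 1/5
(x ↔ x) ∧ (z ∧ z) = 1 ∧ 1/5 = 1/5
(x → y) ∧ ((x ↔ x) ∧ (z ∧ z)) = 1 ∧ 1/5 = 1/5
~((z → x) ∧ (z → y)) → ((x → y) ∧ ((x ↔ x) ∧ (z ∧ z))) = 0 → 1/5 = 1
(~~x ∧ (y → x)) ∧ (~((z → x) ∧ (z → y)) → ((x → y) ∧ ((x ↔ x) ∧ (z ∧ z)))) = 1/5 ∧ 1 = 1/5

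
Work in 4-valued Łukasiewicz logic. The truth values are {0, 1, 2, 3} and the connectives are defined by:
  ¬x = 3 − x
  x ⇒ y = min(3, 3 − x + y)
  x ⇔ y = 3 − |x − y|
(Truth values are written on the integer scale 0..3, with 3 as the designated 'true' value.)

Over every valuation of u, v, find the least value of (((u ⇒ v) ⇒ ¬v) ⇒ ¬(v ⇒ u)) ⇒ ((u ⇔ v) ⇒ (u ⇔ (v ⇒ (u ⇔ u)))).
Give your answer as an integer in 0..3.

Take u = 0, v = 1:
u ⇒ v = 0 ⇒ 1 = 3
¬v = ¬1 = 2
(u ⇒ v) ⇒ ¬v = 3 ⇒ 2 = 2
v ⇒ u = 1 ⇒ 0 = 2
¬(v ⇒ u) = ¬2 = 1
((u ⇒ v) ⇒ ¬v) ⇒ ¬(v ⇒ u) = 2 ⇒ 1 = 2
u ⇔ v = 0 ⇔ 1 = 2
u ⇔ u = 0 ⇔ 0 = 3
v ⇒ (u ⇔ u) = 1 ⇒ 3 = 3
u ⇔ (v ⇒ (u ⇔ u)) = 0 ⇔ 3 = 0
(u ⇔ v) ⇒ (u ⇔ (v ⇒ (u ⇔ u))) = 2 ⇒ 0 = 1
(((u ⇒ v) ⇒ ¬v) ⇒ ¬(v ⇒ u)) ⇒ ((u ⇔ v) ⇒ (u ⇔ (v ⇒ (u ⇔ u)))) = 2 ⇒ 1 = 2
No assignment yields a value below 2, so this is the minimum.

2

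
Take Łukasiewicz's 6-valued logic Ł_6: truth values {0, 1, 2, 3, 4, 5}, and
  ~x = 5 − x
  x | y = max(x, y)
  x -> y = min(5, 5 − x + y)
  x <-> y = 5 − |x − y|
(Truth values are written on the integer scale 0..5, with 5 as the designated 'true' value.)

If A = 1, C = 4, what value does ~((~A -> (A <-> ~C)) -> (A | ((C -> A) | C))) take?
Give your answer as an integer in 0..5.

1

~A = ~1 = 4
~C = ~4 = 1
A <-> ~C = 1 <-> 1 = 5
~A -> (A <-> ~C) = 4 -> 5 = 5
C -> A = 4 -> 1 = 2
(C -> A) | C = 2 | 4 = 4
A | ((C -> A) | C) = 1 | 4 = 4
(~A -> (A <-> ~C)) -> (A | ((C -> A) | C)) = 5 -> 4 = 4
~((~A -> (A <-> ~C)) -> (A | ((C -> A) | C))) = ~4 = 1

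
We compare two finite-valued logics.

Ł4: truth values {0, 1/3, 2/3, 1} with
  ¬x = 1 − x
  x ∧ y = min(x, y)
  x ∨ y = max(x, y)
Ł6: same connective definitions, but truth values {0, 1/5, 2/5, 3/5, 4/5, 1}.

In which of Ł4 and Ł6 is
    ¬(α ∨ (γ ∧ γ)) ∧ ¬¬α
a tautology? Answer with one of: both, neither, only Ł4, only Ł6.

In Ł4: at α = 0, γ = 0 the value is 0 — not a tautology.
In Ł6: at α = 0, γ = 0 the value is 0 — not a tautology.

neither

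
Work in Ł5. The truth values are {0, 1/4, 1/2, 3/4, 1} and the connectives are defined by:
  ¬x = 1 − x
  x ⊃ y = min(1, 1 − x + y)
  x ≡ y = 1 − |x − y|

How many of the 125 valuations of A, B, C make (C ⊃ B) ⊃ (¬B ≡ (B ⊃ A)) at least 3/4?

value 1: 63 assignments (counts)
value 3/4: 24 assignments (counts)
value 1/2: 20 assignments
value 1/4: 13 assignments
value 0: 5 assignments
So 87 of the 125 assignments meet the threshold.

87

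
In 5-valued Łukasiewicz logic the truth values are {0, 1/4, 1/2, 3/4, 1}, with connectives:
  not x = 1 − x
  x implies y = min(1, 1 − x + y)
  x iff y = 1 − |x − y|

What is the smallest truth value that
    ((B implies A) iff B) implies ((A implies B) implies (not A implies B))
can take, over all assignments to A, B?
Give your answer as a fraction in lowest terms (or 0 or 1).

1/2

Take A = 0, B = 1/2:
B implies A = 1/2 implies 0 = 1/2
(B implies A) iff B = 1/2 iff 1/2 = 1
A implies B = 0 implies 1/2 = 1
not A = not 0 = 1
not A implies B = 1 implies 1/2 = 1/2
(A implies B) implies (not A implies B) = 1 implies 1/2 = 1/2
((B implies A) iff B) implies ((A implies B) implies (not A implies B)) = 1 implies 1/2 = 1/2
No assignment yields a value below 1/2, so this is the minimum.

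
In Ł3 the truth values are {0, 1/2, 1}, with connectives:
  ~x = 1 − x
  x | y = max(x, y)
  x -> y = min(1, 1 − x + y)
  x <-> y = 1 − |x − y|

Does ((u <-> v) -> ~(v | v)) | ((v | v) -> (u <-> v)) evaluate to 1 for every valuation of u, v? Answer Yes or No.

No

Counterexample: take u = 1/2, v = 1.
u <-> v = 1/2 <-> 1 = 1/2
v | v = 1 | 1 = 1
~(v | v) = ~1 = 0
(u <-> v) -> ~(v | v) = 1/2 -> 0 = 1/2
v | v = 1 | 1 = 1
u <-> v = 1/2 <-> 1 = 1/2
(v | v) -> (u <-> v) = 1 -> 1/2 = 1/2
((u <-> v) -> ~(v | v)) | ((v | v) -> (u <-> v)) = 1/2 | 1/2 = 1/2
This gives 1/2 ≠ 1.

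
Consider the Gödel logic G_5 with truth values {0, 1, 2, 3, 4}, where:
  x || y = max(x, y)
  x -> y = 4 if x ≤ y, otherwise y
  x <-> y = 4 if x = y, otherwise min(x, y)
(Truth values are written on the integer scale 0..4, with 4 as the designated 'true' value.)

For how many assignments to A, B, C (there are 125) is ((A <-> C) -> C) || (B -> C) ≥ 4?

115

value 4: 115 assignments (counts)
value 3: 1 assignment
value 2: 2 assignments
value 1: 3 assignments
value 0: 4 assignments
So 115 of the 125 assignments meet the threshold.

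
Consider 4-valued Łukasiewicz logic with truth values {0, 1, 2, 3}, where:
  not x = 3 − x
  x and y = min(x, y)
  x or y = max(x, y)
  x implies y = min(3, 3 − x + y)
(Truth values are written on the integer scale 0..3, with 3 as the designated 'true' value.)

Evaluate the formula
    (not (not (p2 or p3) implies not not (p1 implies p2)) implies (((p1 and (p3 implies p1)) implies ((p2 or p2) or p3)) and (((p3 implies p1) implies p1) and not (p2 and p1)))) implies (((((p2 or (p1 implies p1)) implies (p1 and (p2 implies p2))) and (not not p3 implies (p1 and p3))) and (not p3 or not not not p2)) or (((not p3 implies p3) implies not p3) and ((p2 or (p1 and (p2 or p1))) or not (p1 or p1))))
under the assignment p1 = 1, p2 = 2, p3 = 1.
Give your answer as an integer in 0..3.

p2 or p3 = 2 or 1 = 2
not (p2 or p3) = not 2 = 1
p1 implies p2 = 1 implies 2 = 3
not (p1 implies p2) = not 3 = 0
not not (p1 implies p2) = not 0 = 3
not (p2 or p3) implies not not (p1 implies p2) = 1 implies 3 = 3
not (not (p2 or p3) implies not not (p1 implies p2)) = not 3 = 0
p3 implies p1 = 1 implies 1 = 3
p1 and (p3 implies p1) = 1 and 3 = 1
p2 or p2 = 2 or 2 = 2
(p2 or p2) or p3 = 2 or 1 = 2
(p1 and (p3 implies p1)) implies ((p2 or p2) or p3) = 1 implies 2 = 3
p3 implies p1 = 1 implies 1 = 3
(p3 implies p1) implies p1 = 3 implies 1 = 1
p2 and p1 = 2 and 1 = 1
not (p2 and p1) = not 1 = 2
((p3 implies p1) implies p1) and not (p2 and p1) = 1 and 2 = 1
((p1 and (p3 implies p1)) implies ((p2 or p2) or p3)) and (((p3 implies p1) implies p1) and not (p2 and p1)) = 3 and 1 = 1
not (not (p2 or p3) implies not not (p1 implies p2)) implies (((p1 and (p3 implies p1)) implies ((p2 or p2) or p3)) and (((p3 implies p1) implies p1) and not (p2 and p1))) = 0 implies 1 = 3
p1 implies p1 = 1 implies 1 = 3
p2 or (p1 implies p1) = 2 or 3 = 3
p2 implies p2 = 2 implies 2 = 3
p1 and (p2 implies p2) = 1 and 3 = 1
(p2 or (p1 implies p1)) implies (p1 and (p2 implies p2)) = 3 implies 1 = 1
not p3 = not 1 = 2
not not p3 = not 2 = 1
p1 and p3 = 1 and 1 = 1
not not p3 implies (p1 and p3) = 1 implies 1 = 3
((p2 or (p1 implies p1)) implies (p1 and (p2 implies p2))) and (not not p3 implies (p1 and p3)) = 1 and 3 = 1
not p3 = not 1 = 2
not p2 = not 2 = 1
not not p2 = not 1 = 2
not not not p2 = not 2 = 1
not p3 or not not not p2 = 2 or 1 = 2
(((p2 or (p1 implies p1)) implies (p1 and (p2 implies p2))) and (not not p3 implies (p1 and p3))) and (not p3 or not not not p2) = 1 and 2 = 1
not p3 = not 1 = 2
not p3 implies p3 = 2 implies 1 = 2
not p3 = not 1 = 2
(not p3 implies p3) implies not p3 = 2 implies 2 = 3
p2 or p1 = 2 or 1 = 2
p1 and (p2 or p1) = 1 and 2 = 1
p2 or (p1 and (p2 or p1)) = 2 or 1 = 2
p1 or p1 = 1 or 1 = 1
not (p1 or p1) = not 1 = 2
(p2 or (p1 and (p2 or p1))) or not (p1 or p1) = 2 or 2 = 2
((not p3 implies p3) implies not p3) and ((p2 or (p1 and (p2 or p1))) or not (p1 or p1)) = 3 and 2 = 2
((((p2 or (p1 implies p1)) implies (p1 and (p2 implies p2))) and (not not p3 implies (p1 and p3))) and (not p3 or not not not p2)) or (((not p3 implies p3) implies not p3) and ((p2 or (p1 and (p2 or p1))) or not (p1 or p1))) = 1 or 2 = 2
(not (not (p2 or p3) implies not not (p1 implies p2)) implies (((p1 and (p3 implies p1)) implies ((p2 or p2) or p3)) and (((p3 implies p1) implies p1) and not (p2 and p1)))) implies (((((p2 or (p1 implies p1)) implies (p1 and (p2 implies p2))) and (not not p3 implies (p1 and p3))) and (not p3 or not not not p2)) or (((not p3 implies p3) implies not p3) and ((p2 or (p1 and (p2 or p1))) or not (p1 or p1)))) = 3 implies 2 = 2

2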